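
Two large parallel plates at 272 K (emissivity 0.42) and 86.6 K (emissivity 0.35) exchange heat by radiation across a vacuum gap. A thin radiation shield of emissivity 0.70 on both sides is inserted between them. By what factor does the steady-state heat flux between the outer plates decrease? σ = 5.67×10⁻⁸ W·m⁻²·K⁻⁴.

Without shield: q₀ = σΔ(T⁴)/(1/ε₁+1/ε₂−1) with denominator 4.238.
With shield the two gaps are in series; the resistances add: (1/ε₁+1/ε_s−1)+(1/ε_s+1/ε₂−1) = 2.810+3.286 = 6.095.
Heat-flux ratio q₀/q = 6.095/4.238.

factor ≈ 1.44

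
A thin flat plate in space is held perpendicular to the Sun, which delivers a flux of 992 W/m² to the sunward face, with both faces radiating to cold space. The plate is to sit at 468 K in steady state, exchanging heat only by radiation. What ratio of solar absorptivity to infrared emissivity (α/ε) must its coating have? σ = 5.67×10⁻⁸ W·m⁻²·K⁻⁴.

Balance: αS·A = εσ·2A·T⁴ ⇒ α/ε = 2σT⁴/S.
α/ε = 2·5.67×10⁻⁸·(468)⁴/992 = 2·5.67×10⁻⁸·4.797×10¹⁰/992.

α/ε ≈ 5.48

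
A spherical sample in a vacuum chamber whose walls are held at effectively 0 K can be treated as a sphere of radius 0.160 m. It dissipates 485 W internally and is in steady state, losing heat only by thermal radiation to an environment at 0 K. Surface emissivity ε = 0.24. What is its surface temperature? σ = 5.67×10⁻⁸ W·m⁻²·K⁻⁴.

Steady state: internal power = radiated power, P = εσA T⁴.
Radiating area A = 4πr² = 0.3217 m².
T⁴ = P/(εσA) = 485/(0.24·5.67×10⁻⁸·0.3217) = 1.108×10¹¹ K⁴.
T = (1.108×10¹¹)^(1/4).

T ≈ 577 K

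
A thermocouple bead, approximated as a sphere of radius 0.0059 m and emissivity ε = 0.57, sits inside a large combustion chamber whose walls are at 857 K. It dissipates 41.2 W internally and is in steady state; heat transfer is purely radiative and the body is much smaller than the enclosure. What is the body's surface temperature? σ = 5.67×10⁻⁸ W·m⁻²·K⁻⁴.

T ≈ 1360 K

For a small grey body in a large enclosure, net radiated power = εσA(T⁴ − T_w⁴).
Steady state: P = εσA(T⁴ − T_w⁴) with A = 4πr² = 4.374×10⁻⁴ m².
T⁴ = P/(εσA) + T_w⁴ = 41.2/(0.57·5.67×10⁻⁸·4.374×10⁻⁴) + (857)⁴
    = 2.914×10¹² + 5.394×10¹¹ = 3.454×10¹² K⁴.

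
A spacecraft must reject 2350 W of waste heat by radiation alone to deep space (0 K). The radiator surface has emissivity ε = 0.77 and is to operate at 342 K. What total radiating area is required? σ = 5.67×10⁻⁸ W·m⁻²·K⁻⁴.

P = εσA T⁴ ⇒ A = P/(εσT⁴).
T⁴ = 1.368×10¹⁰ K⁴.
A = 2350/(0.77 × 5.67×10⁻⁸ × 1.368×10¹⁰).

A ≈ 3.93 m²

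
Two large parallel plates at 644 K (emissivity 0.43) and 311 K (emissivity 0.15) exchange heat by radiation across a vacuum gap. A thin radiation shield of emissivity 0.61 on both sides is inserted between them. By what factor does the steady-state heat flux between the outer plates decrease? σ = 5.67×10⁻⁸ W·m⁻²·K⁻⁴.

Without shield: q₀ = σΔ(T⁴)/(1/ε₁+1/ε₂−1) with denominator 7.992.
With shield the two gaps are in series; the resistances add: (1/ε₁+1/ε_s−1)+(1/ε_s+1/ε₂−1) = 2.965+7.306 = 10.27.
Heat-flux ratio q₀/q = 10.27/7.992.

factor ≈ 1.29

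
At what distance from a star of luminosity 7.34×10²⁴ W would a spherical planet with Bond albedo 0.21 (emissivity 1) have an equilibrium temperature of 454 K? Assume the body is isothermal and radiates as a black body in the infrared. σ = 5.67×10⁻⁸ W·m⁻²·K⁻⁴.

For an isothermal black-emitting sphere, (1−a)S·πr² = σ·4πr²·T⁴ ⇒ S = 4σT⁴/(1−a).
S = 4·5.67×10⁻⁸·(454)⁴/0.790 = 12200 W/m².
Flux falls as S = L/(4πd²), so d = √(L/(4πS)) = √(7.34×10²⁴/(4π·12200)).

d ≈ 6.92×10⁹ m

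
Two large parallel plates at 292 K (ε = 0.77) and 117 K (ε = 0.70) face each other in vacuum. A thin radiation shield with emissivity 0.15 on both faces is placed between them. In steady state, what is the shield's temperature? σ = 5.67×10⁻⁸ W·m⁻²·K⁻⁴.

In steady state the net flux on the hot side equals that on the cold side.
σ(T₁⁴−T_s⁴)/D₁ = σ(T_s⁴−T₂⁴)/D₂, with D₁ = 1/ε₁+1/ε_s−1 = 6.965, D₂ = 1/ε_s+1/ε₂−1 = 7.095.
Solve for T_s⁴: T_s⁴ = (D₂·T₁⁴ + D₁·T₂⁴)/(D₁+D₂) = 3.761×10⁹ K⁴.

T_s ≈ 248 K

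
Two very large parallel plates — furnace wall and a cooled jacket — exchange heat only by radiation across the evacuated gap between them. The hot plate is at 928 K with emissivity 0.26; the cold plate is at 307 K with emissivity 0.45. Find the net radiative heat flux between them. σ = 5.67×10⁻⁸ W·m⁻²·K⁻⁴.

For two infinite grey parallel plates, q = σ(T₁⁴ − T₂⁴)/(1/ε₁ + 1/ε₂ − 1).
T₁⁴ − T₂⁴ = 7.416×10¹¹ − 8.883×10⁹ = 7.328×10¹¹ K⁴.
1/ε₁ + 1/ε₂ − 1 = 3.846 + 2.222 − 1 = 5.068.
q = 5.67×10⁻⁸ × 7.328×10¹¹ / 5.068.

q ≈ 8200 W/m²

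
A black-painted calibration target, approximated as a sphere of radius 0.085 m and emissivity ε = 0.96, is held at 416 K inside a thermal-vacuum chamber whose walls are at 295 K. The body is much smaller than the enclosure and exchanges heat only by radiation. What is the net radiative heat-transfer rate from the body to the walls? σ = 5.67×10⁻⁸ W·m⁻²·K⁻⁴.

P_net ≈ 111 W

For a small grey body in a large enclosure: P_net = εσA(T_body⁴ − T_wall⁴).
A = 4πr² = 0.09079 m²; T_body⁴ − T_wall⁴ = 2.995×10¹⁰ − 7.573×10⁹ = 2.238×10¹⁰ K⁴.
|P_net| = 0.96·5.67×10⁻⁸·0.09079·2.238×10¹⁰.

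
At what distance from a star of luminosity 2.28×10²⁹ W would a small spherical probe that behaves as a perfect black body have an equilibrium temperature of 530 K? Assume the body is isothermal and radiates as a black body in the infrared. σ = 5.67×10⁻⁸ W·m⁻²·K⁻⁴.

For an isothermal black-emitting sphere, (1−a)S·πr² = σ·4πr²·T⁴ ⇒ S = 4σT⁴/(1−a).
S = 4·5.67×10⁻⁸·(530)⁴/1.00 = 17900 W/m².
Flux falls as S = L/(4πd²), so d = √(L/(4πS)) = √(2.28×10²⁹/(4π·17900)).

d ≈ 1.01×10¹² m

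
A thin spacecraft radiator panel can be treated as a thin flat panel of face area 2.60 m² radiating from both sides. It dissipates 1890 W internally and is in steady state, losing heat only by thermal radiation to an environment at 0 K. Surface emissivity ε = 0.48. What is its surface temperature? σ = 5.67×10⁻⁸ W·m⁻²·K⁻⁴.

T ≈ 340 K

Steady state: internal power = radiated power, P = εσA T⁴.
Radiating area A = 2·2.60 = 5.200 m².
T⁴ = P/(εσA) = 1890/(0.48·5.67×10⁻⁸·5.200) = 1.335×10¹⁰ K⁴.
T = (1.335×10¹⁰)^(1/4).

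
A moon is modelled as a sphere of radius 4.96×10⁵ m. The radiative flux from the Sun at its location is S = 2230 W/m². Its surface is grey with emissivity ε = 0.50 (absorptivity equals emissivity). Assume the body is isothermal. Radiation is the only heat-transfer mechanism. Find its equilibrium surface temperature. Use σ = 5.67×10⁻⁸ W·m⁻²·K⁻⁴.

T ≈ 315 K

At equilibrium, absorbed power = emitted power.
Absorbing cross-section = πr² = 7.729×10¹¹ m²; emitting surface = 4πr² = 3.092×10¹² m² (ratio 4).
εS·A_cross = εσ·A_surf·T⁴  ⇒  T⁴ = S/(4σ)   (ε cancels).
T⁴ = 2230/(4·5.67×10⁻⁸) = 9.832×10⁹ K⁴.
T = (9.832×10⁹)^(1/4).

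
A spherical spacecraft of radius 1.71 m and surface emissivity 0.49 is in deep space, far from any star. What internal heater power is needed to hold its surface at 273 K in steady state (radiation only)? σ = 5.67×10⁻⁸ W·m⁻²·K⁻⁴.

P = εσ·4πr²·T⁴.
4πr² = 36.75 m²; T⁴ = 5.555×10⁹ K⁴.
P = 0.49·5.67×10⁻⁸·36.75·5.555×10⁹.

P ≈ 5670 W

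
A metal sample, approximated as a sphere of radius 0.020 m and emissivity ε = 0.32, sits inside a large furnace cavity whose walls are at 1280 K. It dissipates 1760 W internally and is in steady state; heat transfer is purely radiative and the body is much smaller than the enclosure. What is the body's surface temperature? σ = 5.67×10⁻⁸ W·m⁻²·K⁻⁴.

For a small grey body in a large enclosure, net radiated power = εσA(T⁴ − T_w⁴).
Steady state: P = εσA(T⁴ − T_w⁴) with A = 4πr² = 0.005027 m².
T⁴ = P/(εσA) + T_w⁴ = 1760/(0.32·5.67×10⁻⁸·0.005027) + (1280)⁴
    = 1.930×10¹³ + 2.684×10¹² = 2.198×10¹³ K⁴.

T ≈ 2170 K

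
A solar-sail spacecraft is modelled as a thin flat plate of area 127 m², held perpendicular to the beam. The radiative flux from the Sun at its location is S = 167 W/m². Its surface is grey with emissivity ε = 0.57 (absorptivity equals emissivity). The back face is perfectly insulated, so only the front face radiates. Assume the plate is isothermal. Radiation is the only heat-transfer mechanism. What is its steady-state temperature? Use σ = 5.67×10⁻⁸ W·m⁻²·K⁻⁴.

T ≈ 233 K

At equilibrium, absorbed power = emitted power.
Absorbing cross-section = A = 127.0 m²; emitting surface = A = 127.0 m² (ratio 1).
εS·A_cross = εσ·A_surf·T⁴  ⇒  T⁴ = S/(1σ)   (ε cancels).
T⁴ = 167/(1·5.67×10⁻⁸) = 2.945×10⁹ K⁴.
T = (2.945×10⁹)^(1/4).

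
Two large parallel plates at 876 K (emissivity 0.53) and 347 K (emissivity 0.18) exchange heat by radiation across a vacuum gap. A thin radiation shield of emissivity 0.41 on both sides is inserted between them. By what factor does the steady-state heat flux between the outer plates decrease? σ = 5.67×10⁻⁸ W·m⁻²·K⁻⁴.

Without shield: q₀ = σΔ(T⁴)/(1/ε₁+1/ε₂−1) with denominator 6.442.
With shield the two gaps are in series; the resistances add: (1/ε₁+1/ε_s−1)+(1/ε_s+1/ε₂−1) = 3.326+6.995 = 10.32.
Heat-flux ratio q₀/q = 10.32/6.442.

factor ≈ 1.60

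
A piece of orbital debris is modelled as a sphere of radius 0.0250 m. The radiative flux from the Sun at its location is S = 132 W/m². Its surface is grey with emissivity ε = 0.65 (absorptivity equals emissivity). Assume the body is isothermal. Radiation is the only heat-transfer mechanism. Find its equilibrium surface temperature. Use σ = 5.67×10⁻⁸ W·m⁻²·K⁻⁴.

At equilibrium, absorbed power = emitted power.
Absorbing cross-section = πr² = 0.001963 m²; emitting surface = 4πr² = 0.007854 m² (ratio 4).
εS·A_cross = εσ·A_surf·T⁴  ⇒  T⁴ = S/(4σ)   (ε cancels).
T⁴ = 132/(4·5.67×10⁻⁸) = 5.820×10⁸ K⁴.
T = (5.820×10⁸)^(1/4).

T ≈ 155 K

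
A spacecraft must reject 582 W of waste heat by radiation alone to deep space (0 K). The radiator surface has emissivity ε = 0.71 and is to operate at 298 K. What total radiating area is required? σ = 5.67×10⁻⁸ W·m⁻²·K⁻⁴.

A ≈ 1.83 m²

P = εσA T⁴ ⇒ A = P/(εσT⁴).
T⁴ = 7.886×10⁹ K⁴.
A = 582/(0.71 × 5.67×10⁻⁸ × 7.886×10⁹).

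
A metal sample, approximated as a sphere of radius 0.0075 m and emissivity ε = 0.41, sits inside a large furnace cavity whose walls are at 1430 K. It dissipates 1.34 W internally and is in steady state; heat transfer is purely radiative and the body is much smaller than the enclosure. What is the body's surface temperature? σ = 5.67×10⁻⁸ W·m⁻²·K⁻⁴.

T ≈ 1440 K

For a small grey body in a large enclosure, net radiated power = εσA(T⁴ − T_w⁴).
Steady state: P = εσA(T⁴ − T_w⁴) with A = 4πr² = 7.069×10⁻⁴ m².
T⁴ = P/(εσA) + T_w⁴ = 1.34/(0.41·5.67×10⁻⁸·7.069×10⁻⁴) + (1430)⁴
    = 8.155×10¹⁰ + 4.182×10¹² = 4.263×10¹² K⁴.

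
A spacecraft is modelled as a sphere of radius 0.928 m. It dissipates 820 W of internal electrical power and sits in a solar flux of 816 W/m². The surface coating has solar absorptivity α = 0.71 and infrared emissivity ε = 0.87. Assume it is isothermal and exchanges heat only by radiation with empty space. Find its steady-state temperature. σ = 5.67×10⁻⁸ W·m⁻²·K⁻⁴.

At steady state, absorbed solar power + internal power = radiated power.
Absorbed: α·S·A_cross = 0.71·816·2.705 = 1567 W (cross-section πr²).
Total input = 1567 + 820 = 2387 W.
Radiated: εσ·A_surf·T⁴ with A_surf = 4πr² = 10.82 m².
T⁴ = 2387/(0.87·5.67×10⁻⁸·10.82) = 4.472×10⁹ K⁴.

T ≈ 259 K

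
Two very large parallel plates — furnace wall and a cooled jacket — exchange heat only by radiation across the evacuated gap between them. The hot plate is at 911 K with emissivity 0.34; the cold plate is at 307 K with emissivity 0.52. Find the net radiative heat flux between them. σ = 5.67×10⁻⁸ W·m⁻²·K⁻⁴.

q ≈ 9980 W/m²

For two infinite grey parallel plates, q = σ(T₁⁴ − T₂⁴)/(1/ε₁ + 1/ε₂ − 1).
T₁⁴ − T₂⁴ = 6.888×10¹¹ − 8.883×10⁹ = 6.799×10¹¹ K⁴.
1/ε₁ + 1/ε₂ − 1 = 2.941 + 1.923 − 1 = 3.864.
q = 5.67×10⁻⁸ × 6.799×10¹¹ / 3.864.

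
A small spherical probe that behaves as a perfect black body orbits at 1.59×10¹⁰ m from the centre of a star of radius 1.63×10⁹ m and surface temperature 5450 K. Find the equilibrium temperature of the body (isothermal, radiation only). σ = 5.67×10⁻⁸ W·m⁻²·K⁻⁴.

T ≈ 1230 K

The star's surface emits σT_*⁴; at distance d the flux is S = σT_*⁴(R_*/d)².
S = 5.67×10⁻⁸·(5450)⁴·(1.63×10⁹/1.59×10¹⁰)² = 5.257×10⁵ W/m².
For an isothermal sphere T⁴ = (1−a)S/(4σ) = 2.318×10¹² K⁴.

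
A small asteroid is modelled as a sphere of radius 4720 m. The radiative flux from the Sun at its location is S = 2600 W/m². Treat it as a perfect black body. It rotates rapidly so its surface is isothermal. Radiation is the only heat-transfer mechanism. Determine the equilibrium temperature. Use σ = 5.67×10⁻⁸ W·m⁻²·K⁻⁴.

T ≈ 327 K

At equilibrium, absorbed power = emitted power.
Absorbing cross-section = πr² = 6.999×10⁷ m²; emitting surface = 4πr² = 2.800×10⁸ m² (ratio 4).
S·A_cross = εσ·A_surf·T⁴  ⇒  T⁴ = S/(4σ).
T⁴ = 1.00·2600/(4·5.67×10⁻⁸) = 1.146×10¹⁰ K⁴.
T = (1.146×10¹⁰)^(1/4).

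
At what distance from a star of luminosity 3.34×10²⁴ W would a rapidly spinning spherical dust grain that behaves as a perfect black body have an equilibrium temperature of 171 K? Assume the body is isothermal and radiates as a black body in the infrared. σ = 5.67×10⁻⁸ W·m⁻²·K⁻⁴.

d ≈ 3.70×10¹⁰ m

For an isothermal black-emitting sphere, (1−a)S·πr² = σ·4πr²·T⁴ ⇒ S = 4σT⁴/(1−a).
S = 4·5.67×10⁻⁸·(171)⁴/1.00 = 193.9 W/m².
Flux falls as S = L/(4πd²), so d = √(L/(4πS)) = √(3.34×10²⁴/(4π·193.9)).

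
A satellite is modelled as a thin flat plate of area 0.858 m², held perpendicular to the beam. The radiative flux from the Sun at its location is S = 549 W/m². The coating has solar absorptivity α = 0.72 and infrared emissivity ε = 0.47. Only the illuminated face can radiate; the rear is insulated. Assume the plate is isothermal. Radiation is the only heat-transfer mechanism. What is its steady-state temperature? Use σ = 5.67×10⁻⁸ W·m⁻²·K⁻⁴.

At equilibrium, absorbed power = emitted power.
Absorbing cross-section = A = 0.8580 m²; emitting surface = A = 0.8580 m² (ratio 1).
αS·A_cross = εσ·A_surf·T⁴  ⇒  T⁴ = αS/(ε·1σ).
T⁴ = 0.720·549/(0.47·1·5.67×10⁻⁸) = 1.483×10¹⁰ K⁴.
T = (1.483×10¹⁰)^(1/4).

T ≈ 349 K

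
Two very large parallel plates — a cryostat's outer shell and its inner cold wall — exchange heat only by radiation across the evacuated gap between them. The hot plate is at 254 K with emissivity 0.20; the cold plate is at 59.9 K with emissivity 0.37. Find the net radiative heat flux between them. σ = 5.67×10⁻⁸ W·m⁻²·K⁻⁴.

For two infinite grey parallel plates, q = σ(T₁⁴ − T₂⁴)/(1/ε₁ + 1/ε₂ − 1).
T₁⁴ − T₂⁴ = 4.162×10⁹ − 1.287×10⁷ = 4.149×10⁹ K⁴.
1/ε₁ + 1/ε₂ − 1 = 5.000 + 2.703 − 1 = 6.703.
q = 5.67×10⁻⁸ × 4.149×10⁹ / 6.703.

q ≈ 35.1 W/m²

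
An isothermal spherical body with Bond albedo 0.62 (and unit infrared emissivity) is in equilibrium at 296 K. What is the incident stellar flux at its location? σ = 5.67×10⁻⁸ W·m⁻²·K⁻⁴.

(1−a)S·πr² = σ·4πr²·T⁴ ⇒ S = 4σT⁴/(1−a).
S = 4·5.67×10⁻⁸·7.677×10⁹/0.380.

S ≈ 4580 W/m²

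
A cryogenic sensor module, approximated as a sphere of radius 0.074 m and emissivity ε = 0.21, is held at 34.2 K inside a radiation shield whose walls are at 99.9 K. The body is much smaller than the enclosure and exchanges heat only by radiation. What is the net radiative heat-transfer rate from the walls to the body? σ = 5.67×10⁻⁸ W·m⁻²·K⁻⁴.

For a small grey body in a large enclosure: P_net = εσA(T_body⁴ − T_wall⁴).
A = 4πr² = 0.06881 m²; T_body⁴ − T_wall⁴ = 1.368×10⁶ − 9.960×10⁷ = -9.823×10⁷ K⁴.
|P_net| = 0.21·5.67×10⁻⁸·0.06881·9.823×10⁷.

P_net ≈ 0.0805 W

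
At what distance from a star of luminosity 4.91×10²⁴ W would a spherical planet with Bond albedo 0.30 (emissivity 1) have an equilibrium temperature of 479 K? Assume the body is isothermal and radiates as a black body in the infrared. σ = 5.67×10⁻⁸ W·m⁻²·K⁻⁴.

For an isothermal black-emitting sphere, (1−a)S·πr² = σ·4πr²·T⁴ ⇒ S = 4σT⁴/(1−a).
S = 4·5.67×10⁻⁸·(479)⁴/0.700 = 17060 W/m².
Flux falls as S = L/(4πd²), so d = √(L/(4πS)) = √(4.91×10²⁴/(4π·17060)).

d ≈ 4.79×10⁹ m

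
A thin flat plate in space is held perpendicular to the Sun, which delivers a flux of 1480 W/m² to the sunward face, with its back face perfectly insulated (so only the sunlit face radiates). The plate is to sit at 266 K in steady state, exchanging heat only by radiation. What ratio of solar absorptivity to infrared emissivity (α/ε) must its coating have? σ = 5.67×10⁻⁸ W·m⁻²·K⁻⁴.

Balance: αS·A = εσ·1A·T⁴ ⇒ α/ε = σT⁴/S.
α/ε = 5.67×10⁻⁸·(266)⁴/1480 = 5.67×10⁻⁸·5.006×10⁹/1480.

α/ε ≈ 0.192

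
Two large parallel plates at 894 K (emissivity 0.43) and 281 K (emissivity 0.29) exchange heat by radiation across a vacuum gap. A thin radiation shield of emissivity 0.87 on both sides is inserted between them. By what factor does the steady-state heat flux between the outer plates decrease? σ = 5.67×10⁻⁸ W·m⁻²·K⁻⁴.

Without shield: q₀ = σΔ(T⁴)/(1/ε₁+1/ε₂−1) with denominator 4.774.
With shield the two gaps are in series; the resistances add: (1/ε₁+1/ε_s−1)+(1/ε_s+1/ε₂−1) = 2.475+3.598 = 6.073.
Heat-flux ratio q₀/q = 6.073/4.774.

factor ≈ 1.27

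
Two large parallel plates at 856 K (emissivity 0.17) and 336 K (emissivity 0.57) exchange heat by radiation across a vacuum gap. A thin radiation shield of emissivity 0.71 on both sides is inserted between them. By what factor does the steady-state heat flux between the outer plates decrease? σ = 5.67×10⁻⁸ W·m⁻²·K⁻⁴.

Without shield: q₀ = σΔ(T⁴)/(1/ε₁+1/ε₂−1) with denominator 6.637.
With shield the two gaps are in series; the resistances add: (1/ε₁+1/ε_s−1)+(1/ε_s+1/ε₂−1) = 6.291+2.163 = 8.454.
Heat-flux ratio q₀/q = 8.454/6.637.

factor ≈ 1.27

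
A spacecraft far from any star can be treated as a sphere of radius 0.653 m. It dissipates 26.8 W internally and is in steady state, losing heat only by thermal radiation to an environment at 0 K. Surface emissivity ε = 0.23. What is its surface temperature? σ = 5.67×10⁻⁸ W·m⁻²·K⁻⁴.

Steady state: internal power = radiated power, P = εσA T⁴.
Radiating area A = 4πr² = 5.358 m².
T⁴ = P/(εσA) = 26.8/(0.23·5.67×10⁻⁸·5.358) = 3.835×10⁸ K⁴.
T = (3.835×10⁸)^(1/4).

T ≈ 140 K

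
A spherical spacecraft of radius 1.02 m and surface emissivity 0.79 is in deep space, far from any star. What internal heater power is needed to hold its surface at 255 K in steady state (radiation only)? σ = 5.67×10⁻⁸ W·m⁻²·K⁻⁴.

P = εσ·4πr²·T⁴.
4πr² = 13.07 m²; T⁴ = 4.228×10⁹ K⁴.
P = 0.79·5.67×10⁻⁸·13.07·4.228×10⁹.

P ≈ 2480 W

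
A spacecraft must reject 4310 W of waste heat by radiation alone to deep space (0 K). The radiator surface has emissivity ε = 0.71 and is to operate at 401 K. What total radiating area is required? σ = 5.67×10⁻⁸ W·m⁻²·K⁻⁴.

P = εσA T⁴ ⇒ A = P/(εσT⁴).
T⁴ = 2.586×10¹⁰ K⁴.
A = 4310/(0.71 × 5.67×10⁻⁸ × 2.586×10¹⁰).

A ≈ 4.14 m²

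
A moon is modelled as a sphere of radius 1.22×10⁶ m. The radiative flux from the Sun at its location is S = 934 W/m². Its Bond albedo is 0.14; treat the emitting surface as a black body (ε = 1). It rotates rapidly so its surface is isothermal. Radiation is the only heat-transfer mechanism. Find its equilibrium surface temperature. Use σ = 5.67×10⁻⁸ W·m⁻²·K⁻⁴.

T ≈ 244 K

At equilibrium, absorbed power = emitted power.
Absorbing cross-section = πr² = 4.676×10¹² m²; emitting surface = 4πr² = 1.870×10¹³ m² (ratio 4).
(1−a)S·A_cross = εσ·A_surf·T⁴  ⇒  T⁴ = (1−a)S/(4σ).
T⁴ = 0.860·934/(4·5.67×10⁻⁸) = 3.542×10⁹ K⁴.
T = (3.542×10⁹)^(1/4).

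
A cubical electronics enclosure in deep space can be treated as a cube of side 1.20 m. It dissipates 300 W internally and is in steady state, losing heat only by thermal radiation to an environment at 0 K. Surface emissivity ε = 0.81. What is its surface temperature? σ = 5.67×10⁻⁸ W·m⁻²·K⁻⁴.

Steady state: internal power = radiated power, P = εσA T⁴.
Radiating area A = 6L² = 8.640 m².
T⁴ = P/(εσA) = 300/(0.81·5.67×10⁻⁸·8.640) = 7.560×10⁸ K⁴.
T = (7.560×10⁸)^(1/4).

T ≈ 166 K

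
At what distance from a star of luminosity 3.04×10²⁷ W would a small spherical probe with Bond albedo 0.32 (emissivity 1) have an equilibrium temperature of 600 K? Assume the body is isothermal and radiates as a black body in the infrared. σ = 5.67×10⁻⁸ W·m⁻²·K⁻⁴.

For an isothermal black-emitting sphere, (1−a)S·πr² = σ·4πr²·T⁴ ⇒ S = 4σT⁴/(1−a).
S = 4·5.67×10⁻⁸·(600)⁴/0.680 = 43230 W/m².
Flux falls as S = L/(4πd²), so d = √(L/(4πS)) = √(3.04×10²⁷/(4π·43230)).

d ≈ 7.48×10¹⁰ m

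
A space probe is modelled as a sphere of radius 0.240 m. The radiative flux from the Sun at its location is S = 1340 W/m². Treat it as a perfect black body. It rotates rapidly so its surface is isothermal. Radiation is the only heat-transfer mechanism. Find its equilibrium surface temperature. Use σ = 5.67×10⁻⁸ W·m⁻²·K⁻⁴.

At equilibrium, absorbed power = emitted power.
Absorbing cross-section = πr² = 0.1810 m²; emitting surface = 4πr² = 0.7238 m² (ratio 4).
S·A_cross = εσ·A_surf·T⁴  ⇒  T⁴ = S/(4σ).
T⁴ = 1.00·1340/(4·5.67×10⁻⁸) = 5.908×10⁹ K⁴.
T = (5.908×10⁹)^(1/4).

T ≈ 277 K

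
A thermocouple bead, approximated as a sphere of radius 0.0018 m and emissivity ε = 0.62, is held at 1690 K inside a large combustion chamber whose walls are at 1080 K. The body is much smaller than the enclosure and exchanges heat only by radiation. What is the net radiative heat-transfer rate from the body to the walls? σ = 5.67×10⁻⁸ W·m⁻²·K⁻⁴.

P_net ≈ 9.73 W

For a small grey body in a large enclosure: P_net = εσA(T_body⁴ − T_wall⁴).
A = 4πr² = 4.072×10⁻⁵ m²; T_body⁴ − T_wall⁴ = 8.157×10¹² − 1.360×10¹² = 6.797×10¹² K⁴.
|P_net| = 0.62·5.67×10⁻⁸·4.072×10⁻⁵·6.797×10¹².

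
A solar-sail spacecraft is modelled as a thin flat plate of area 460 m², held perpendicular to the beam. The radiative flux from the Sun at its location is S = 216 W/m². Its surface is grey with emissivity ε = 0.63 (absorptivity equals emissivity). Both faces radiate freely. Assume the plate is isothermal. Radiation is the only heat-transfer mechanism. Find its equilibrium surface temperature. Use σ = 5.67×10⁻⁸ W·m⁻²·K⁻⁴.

T ≈ 209 K

At equilibrium, absorbed power = emitted power.
Absorbing cross-section = A = 460.0 m²; emitting surface = 2A = 920.0 m² (ratio 2).
εS·A_cross = εσ·A_surf·T⁴  ⇒  T⁴ = S/(2σ)   (ε cancels).
T⁴ = 216/(2·5.67×10⁻⁸) = 1.905×10⁹ K⁴.
T = (1.905×10⁹)^(1/4).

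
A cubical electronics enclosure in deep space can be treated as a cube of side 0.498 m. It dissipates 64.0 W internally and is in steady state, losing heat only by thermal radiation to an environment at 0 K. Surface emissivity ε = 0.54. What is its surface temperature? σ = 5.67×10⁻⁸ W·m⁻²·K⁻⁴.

Steady state: internal power = radiated power, P = εσA T⁴.
Radiating area A = 6L² = 1.488 m².
T⁴ = P/(εσA) = 64.0/(0.54·5.67×10⁻⁸·1.488) = 1.405×10⁹ K⁴.
T = (1.405×10⁹)^(1/4).

T ≈ 194 K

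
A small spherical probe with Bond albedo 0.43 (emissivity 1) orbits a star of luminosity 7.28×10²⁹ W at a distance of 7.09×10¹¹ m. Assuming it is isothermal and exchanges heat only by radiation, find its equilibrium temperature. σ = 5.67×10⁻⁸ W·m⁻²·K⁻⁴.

First find the stellar flux at distance d: S = L/(4πd²) = 7.28×10²⁹/(4π·(7.09×10¹¹)²) = 1.152×10⁵ W/m².
For an isothermal sphere, absorbed (1−a)S·πr² = emitted σ·4πr²·T⁴, so T⁴ = (1−a)S/(4σ).
T⁴ = 0.570·1.152×10⁵/(4·5.67×10⁻⁸) = 2.896×10¹¹ K⁴.

T ≈ 734 K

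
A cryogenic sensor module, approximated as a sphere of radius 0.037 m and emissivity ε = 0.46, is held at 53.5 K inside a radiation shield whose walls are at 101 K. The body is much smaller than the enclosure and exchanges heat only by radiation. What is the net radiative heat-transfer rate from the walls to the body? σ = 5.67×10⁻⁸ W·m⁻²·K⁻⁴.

For a small grey body in a large enclosure: P_net = εσA(T_body⁴ − T_wall⁴).
A = 4πr² = 0.01720 m²; T_body⁴ − T_wall⁴ = 8.192×10⁶ − 1.041×10⁸ = -9.587×10⁷ K⁴.
|P_net| = 0.46·5.67×10⁻⁸·0.01720·9.587×10⁷.

P_net ≈ 0.0430 W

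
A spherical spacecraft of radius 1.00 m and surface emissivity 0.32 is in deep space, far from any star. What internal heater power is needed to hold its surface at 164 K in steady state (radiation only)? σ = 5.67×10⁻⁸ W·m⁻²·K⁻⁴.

P ≈ 165 W

P = εσ·4πr²·T⁴.
4πr² = 12.57 m²; T⁴ = 7.234×10⁸ K⁴.
P = 0.32·5.67×10⁻⁸·12.57·7.234×10⁸.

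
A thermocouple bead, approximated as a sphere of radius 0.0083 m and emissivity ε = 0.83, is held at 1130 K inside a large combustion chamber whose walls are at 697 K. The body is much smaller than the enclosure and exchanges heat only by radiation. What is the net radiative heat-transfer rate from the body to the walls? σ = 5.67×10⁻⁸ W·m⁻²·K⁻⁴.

P_net ≈ 56.8 W

For a small grey body in a large enclosure: P_net = εσA(T_body⁴ − T_wall⁴).
A = 4πr² = 8.657×10⁻⁴ m²; T_body⁴ − T_wall⁴ = 1.630×10¹² − 2.360×10¹¹ = 1.394×10¹² K⁴.
|P_net| = 0.83·5.67×10⁻⁸·8.657×10⁻⁴·1.394×10¹².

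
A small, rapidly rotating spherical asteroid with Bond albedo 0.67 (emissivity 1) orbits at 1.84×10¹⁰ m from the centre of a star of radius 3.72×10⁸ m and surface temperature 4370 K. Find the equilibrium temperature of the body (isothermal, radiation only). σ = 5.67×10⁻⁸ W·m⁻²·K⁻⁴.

T ≈ 333 K

The star's surface emits σT_*⁴; at distance d the flux is S = σT_*⁴(R_*/d)².
S = 5.67×10⁻⁸·(4370)⁴·(3.72×10⁸/1.84×10¹⁰)² = 8452 W/m².
For an isothermal sphere T⁴ = (1−a)S/(4σ) = 1.230×10¹⁰ K⁴.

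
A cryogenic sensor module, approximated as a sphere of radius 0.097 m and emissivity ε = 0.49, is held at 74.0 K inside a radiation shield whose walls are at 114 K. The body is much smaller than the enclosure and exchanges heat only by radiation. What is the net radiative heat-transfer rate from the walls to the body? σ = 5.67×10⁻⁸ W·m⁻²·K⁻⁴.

P_net ≈ 0.456 W

For a small grey body in a large enclosure: P_net = εσA(T_body⁴ − T_wall⁴).
A = 4πr² = 0.1182 m²; T_body⁴ − T_wall⁴ = 2.999×10⁷ − 1.689×10⁸ = -1.389×10⁸ K⁴.
|P_net| = 0.49·5.67×10⁻⁸·0.1182·1.389×10⁸.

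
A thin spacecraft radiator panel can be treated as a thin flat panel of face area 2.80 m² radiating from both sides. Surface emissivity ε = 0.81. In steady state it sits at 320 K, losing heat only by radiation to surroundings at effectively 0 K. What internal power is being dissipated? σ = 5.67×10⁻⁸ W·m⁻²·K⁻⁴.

P ≈ 2700 W

Steady state: P = εσA T⁴.
A = 2·2.80 = 5.600 m²; T⁴ = (320)⁴ = 1.049×10¹⁰ K⁴.
P = 0.81 × 5.67×10⁻⁸ × 5.600 × 1.049×10¹⁰.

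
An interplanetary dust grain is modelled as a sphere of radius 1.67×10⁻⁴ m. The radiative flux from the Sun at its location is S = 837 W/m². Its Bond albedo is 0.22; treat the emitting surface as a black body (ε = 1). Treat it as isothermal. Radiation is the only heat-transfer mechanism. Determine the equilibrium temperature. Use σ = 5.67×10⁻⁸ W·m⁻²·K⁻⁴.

T ≈ 232 K

At equilibrium, absorbed power = emitted power.
Absorbing cross-section = πr² = 8.762×10⁻⁸ m²; emitting surface = 4πr² = 3.505×10⁻⁷ m² (ratio 4).
(1−a)S·A_cross = εσ·A_surf·T⁴  ⇒  T⁴ = (1−a)S/(4σ).
T⁴ = 0.780·837/(4·5.67×10⁻⁸) = 2.879×10⁹ K⁴.
T = (2.879×10⁹)^(1/4).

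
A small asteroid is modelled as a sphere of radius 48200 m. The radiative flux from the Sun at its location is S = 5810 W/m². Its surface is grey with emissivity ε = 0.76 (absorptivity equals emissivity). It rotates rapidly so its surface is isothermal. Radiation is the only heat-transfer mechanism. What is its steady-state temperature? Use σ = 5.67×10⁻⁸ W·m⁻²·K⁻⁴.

At equilibrium, absorbed power = emitted power.
Absorbing cross-section = πr² = 7.299×10⁹ m²; emitting surface = 4πr² = 2.919×10¹⁰ m² (ratio 4).
εS·A_cross = εσ·A_surf·T⁴  ⇒  T⁴ = S/(4σ)   (ε cancels).
T⁴ = 5810/(4·5.67×10⁻⁸) = 2.562×10¹⁰ K⁴.
T = (2.562×10¹⁰)^(1/4).

T ≈ 400 K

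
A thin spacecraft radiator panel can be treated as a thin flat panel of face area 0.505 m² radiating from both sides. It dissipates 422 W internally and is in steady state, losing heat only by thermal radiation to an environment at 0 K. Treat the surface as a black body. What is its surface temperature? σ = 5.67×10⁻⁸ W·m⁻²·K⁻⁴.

T ≈ 293 K

Steady state: internal power = radiated power, P = εσA T⁴.
Radiating area A = 2·0.505 = 1.010 m².
T⁴ = P/(εσA) = 422/(1.0·5.67×10⁻⁸·1.010) = 7.369×10⁹ K⁴.
T = (7.369×10⁹)^(1/4).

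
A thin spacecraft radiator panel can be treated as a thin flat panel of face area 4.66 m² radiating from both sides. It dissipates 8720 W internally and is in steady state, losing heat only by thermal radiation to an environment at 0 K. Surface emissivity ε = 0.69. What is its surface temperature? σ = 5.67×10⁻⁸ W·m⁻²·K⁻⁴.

T ≈ 393 K

Steady state: internal power = radiated power, P = εσA T⁴.
Radiating area A = 2·4.66 = 9.320 m².
T⁴ = P/(εσA) = 8720/(0.69·5.67×10⁻⁸·9.320) = 2.391×10¹⁰ K⁴.
T = (2.391×10¹⁰)^(1/4).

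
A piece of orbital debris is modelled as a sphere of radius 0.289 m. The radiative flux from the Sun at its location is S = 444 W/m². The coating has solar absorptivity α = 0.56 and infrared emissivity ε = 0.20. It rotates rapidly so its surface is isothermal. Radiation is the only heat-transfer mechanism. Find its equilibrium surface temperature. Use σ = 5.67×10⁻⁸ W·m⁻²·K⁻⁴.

T ≈ 272 K

At equilibrium, absorbed power = emitted power.
Absorbing cross-section = πr² = 0.2624 m²; emitting surface = 4πr² = 1.050 m² (ratio 4).
αS·A_cross = εσ·A_surf·T⁴  ⇒  T⁴ = αS/(ε·4σ).
T⁴ = 0.560·444/(0.20·4·5.67×10⁻⁸) = 5.481×10⁹ K⁴.
T = (5.481×10⁹)^(1/4).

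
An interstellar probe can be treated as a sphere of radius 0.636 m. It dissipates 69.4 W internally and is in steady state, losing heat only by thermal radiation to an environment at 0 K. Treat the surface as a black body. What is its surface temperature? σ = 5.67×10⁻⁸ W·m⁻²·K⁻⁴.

T ≈ 125 K

Steady state: internal power = radiated power, P = εσA T⁴.
Radiating area A = 4πr² = 5.083 m².
T⁴ = P/(εσA) = 69.4/(1.0·5.67×10⁻⁸·5.083) = 2.408×10⁸ K⁴.
T = (2.408×10⁸)^(1/4).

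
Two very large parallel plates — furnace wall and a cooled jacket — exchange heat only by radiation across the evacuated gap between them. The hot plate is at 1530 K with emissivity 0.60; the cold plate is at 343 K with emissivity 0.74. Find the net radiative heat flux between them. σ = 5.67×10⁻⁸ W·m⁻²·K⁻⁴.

For two infinite grey parallel plates, q = σ(T₁⁴ − T₂⁴)/(1/ε₁ + 1/ε₂ − 1).
T₁⁴ − T₂⁴ = 5.480×10¹² − 1.384×10¹⁰ = 5.466×10¹² K⁴.
1/ε₁ + 1/ε₂ − 1 = 1.667 + 1.351 − 1 = 2.018.
q = 5.67×10⁻⁸ × 5.466×10¹² / 2.018.

q ≈ 1.54×10⁵ W/m²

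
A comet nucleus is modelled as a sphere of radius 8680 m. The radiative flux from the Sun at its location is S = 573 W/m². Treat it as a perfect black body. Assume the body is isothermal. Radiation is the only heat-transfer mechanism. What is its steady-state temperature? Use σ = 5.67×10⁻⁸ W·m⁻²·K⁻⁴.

T ≈ 224 K

At equilibrium, absorbed power = emitted power.
Absorbing cross-section = πr² = 2.367×10⁸ m²; emitting surface = 4πr² = 9.468×10⁸ m² (ratio 4).
S·A_cross = εσ·A_surf·T⁴  ⇒  T⁴ = S/(4σ).
T⁴ = 1.00·573/(4·5.67×10⁻⁸) = 2.526×10⁹ K⁴.
T = (2.526×10⁹)^(1/4).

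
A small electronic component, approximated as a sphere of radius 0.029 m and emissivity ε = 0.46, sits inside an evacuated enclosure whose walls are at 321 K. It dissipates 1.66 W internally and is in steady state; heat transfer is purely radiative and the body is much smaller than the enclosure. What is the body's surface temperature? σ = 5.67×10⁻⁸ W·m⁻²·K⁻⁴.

T ≈ 359 K

For a small grey body in a large enclosure, net radiated power = εσA(T⁴ − T_w⁴).
Steady state: P = εσA(T⁴ − T_w⁴) with A = 4πr² = 0.01057 m².
T⁴ = P/(εσA) + T_w⁴ = 1.66/(0.46·5.67×10⁻⁸·0.01057) + (321)⁴
    = 6.022×10⁹ + 1.062×10¹⁰ = 1.664×10¹⁰ K⁴.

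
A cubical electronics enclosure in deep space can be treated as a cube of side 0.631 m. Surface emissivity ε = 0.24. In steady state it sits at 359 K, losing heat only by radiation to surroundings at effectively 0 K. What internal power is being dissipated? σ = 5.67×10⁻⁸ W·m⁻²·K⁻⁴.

Steady state: P = εσA T⁴.
A = 6L² = 2.389 m²; T⁴ = (359)⁴ = 1.661×10¹⁰ K⁴.
P = 0.24 × 5.67×10⁻⁸ × 2.389 × 1.661×10¹⁰.

P ≈ 540 W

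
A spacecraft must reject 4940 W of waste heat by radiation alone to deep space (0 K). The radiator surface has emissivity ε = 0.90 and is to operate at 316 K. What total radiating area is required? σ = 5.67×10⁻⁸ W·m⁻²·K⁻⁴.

A ≈ 9.71 m²

P = εσA T⁴ ⇒ A = P/(εσT⁴).
T⁴ = 9.971×10⁹ K⁴.
A = 4940/(0.90 × 5.67×10⁻⁸ × 9.971×10⁹).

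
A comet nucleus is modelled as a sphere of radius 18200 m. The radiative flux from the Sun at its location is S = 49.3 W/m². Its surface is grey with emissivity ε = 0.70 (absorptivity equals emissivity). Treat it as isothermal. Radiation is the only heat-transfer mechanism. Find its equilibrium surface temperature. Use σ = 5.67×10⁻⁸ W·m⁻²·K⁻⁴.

T ≈ 121 K

At equilibrium, absorbed power = emitted power.
Absorbing cross-section = πr² = 1.041×10⁹ m²; emitting surface = 4πr² = 4.162×10⁹ m² (ratio 4).
εS·A_cross = εσ·A_surf·T⁴  ⇒  T⁴ = S/(4σ)   (ε cancels).
T⁴ = 49.3/(4·5.67×10⁻⁸) = 2.174×10⁸ K⁴.
T = (2.174×10⁸)^(1/4).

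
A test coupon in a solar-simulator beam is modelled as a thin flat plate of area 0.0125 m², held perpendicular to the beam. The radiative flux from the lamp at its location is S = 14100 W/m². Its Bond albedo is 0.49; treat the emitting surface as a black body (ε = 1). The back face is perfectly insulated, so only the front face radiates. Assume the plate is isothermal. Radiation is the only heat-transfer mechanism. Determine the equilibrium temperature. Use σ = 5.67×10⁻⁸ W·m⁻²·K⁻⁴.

T ≈ 597 K

At equilibrium, absorbed power = emitted power.
Absorbing cross-section = A = 0.01250 m²; emitting surface = A = 0.01250 m² (ratio 1).
(1−a)S·A_cross = εσ·A_surf·T⁴  ⇒  T⁴ = (1−a)S/(1σ).
T⁴ = 0.510·14100/(1·5.67×10⁻⁸) = 1.268×10¹¹ K⁴.
T = (1.268×10¹¹)^(1/4).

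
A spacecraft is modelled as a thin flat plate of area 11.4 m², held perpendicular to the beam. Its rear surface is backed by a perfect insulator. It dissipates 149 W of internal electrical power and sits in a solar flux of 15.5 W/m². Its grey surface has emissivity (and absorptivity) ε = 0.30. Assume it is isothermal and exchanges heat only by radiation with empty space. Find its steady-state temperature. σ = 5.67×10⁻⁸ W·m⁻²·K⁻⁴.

T ≈ 180 K

At steady state, absorbed solar power + internal power = radiated power.
Absorbed: α·S·A_cross = 0.30·15.5·11.40 = 53.01 W (cross-section A).
Total input = 53.01 + 149 = 202.0 W.
Radiated: εσ·A_surf·T⁴ with A_surf = A = 11.40 m².
T⁴ = 202.0/(0.30·5.67×10⁻⁸·11.40) = 1.042×10⁹ K⁴.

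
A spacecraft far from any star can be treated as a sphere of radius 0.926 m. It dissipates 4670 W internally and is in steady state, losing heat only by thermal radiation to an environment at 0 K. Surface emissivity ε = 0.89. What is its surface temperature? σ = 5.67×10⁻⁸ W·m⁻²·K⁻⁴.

T ≈ 304 K

Steady state: internal power = radiated power, P = εσA T⁴.
Radiating area A = 4πr² = 10.78 m².
T⁴ = P/(εσA) = 4670/(0.89·5.67×10⁻⁸·10.78) = 8.588×10⁹ K⁴.
T = (8.588×10⁹)^(1/4).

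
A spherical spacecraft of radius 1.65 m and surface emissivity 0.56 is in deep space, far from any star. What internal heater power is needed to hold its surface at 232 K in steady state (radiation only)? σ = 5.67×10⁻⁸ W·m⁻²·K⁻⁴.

P ≈ 3150 W

P = εσ·4πr²·T⁴.
4πr² = 34.21 m²; T⁴ = 2.897×10⁹ K⁴.
P = 0.56·5.67×10⁻⁸·34.21·2.897×10⁹.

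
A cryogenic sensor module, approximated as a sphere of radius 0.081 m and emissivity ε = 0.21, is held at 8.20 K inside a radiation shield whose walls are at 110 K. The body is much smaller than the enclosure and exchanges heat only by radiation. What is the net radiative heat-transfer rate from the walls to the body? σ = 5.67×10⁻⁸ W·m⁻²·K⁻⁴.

P_net ≈ 0.144 W

For a small grey body in a large enclosure: P_net = εσA(T_body⁴ − T_wall⁴).
A = 4πr² = 0.08245 m²; T_body⁴ − T_wall⁴ = 4521 − 1.464×10⁸ = -1.464×10⁸ K⁴.
|P_net| = 0.21·5.67×10⁻⁸·0.08245·1.464×10⁸.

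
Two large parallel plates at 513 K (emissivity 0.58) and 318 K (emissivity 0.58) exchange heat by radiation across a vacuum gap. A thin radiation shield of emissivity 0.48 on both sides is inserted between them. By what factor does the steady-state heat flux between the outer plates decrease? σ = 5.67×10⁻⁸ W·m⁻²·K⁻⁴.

factor ≈ 2.29

Without shield: q₀ = σΔ(T⁴)/(1/ε₁+1/ε₂−1) with denominator 2.448.
With shield the two gaps are in series; the resistances add: (1/ε₁+1/ε_s−1)+(1/ε_s+1/ε₂−1) = 2.807+2.807 = 5.615.
Heat-flux ratio q₀/q = 5.615/2.448.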